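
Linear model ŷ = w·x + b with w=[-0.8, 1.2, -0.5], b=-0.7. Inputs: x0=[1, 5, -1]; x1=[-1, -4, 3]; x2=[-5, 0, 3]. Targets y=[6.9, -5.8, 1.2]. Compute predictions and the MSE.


ŷ0 = (-0.8)·(1) + (1.2)·(5) + (-0.5)·(-1) - 0.7 = 5.0
ŷ1 = (-0.8)·(-1) + (1.2)·(-4) + (-0.5)·(3) - 0.7 = -6.2
ŷ2 = (-0.8)·(-5) + (1.2)·(0) + (-0.5)·(3) - 0.7 = 1.8
errors² = [3.61, 0.16, 0.36]
MSE = 4.1300/3 = 1.3767

1.3767


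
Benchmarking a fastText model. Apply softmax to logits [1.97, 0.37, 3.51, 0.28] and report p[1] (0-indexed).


Exponentials: e^1.97=7.1707, e^0.37=1.4477, e^3.51=33.4483, e^0.28=1.3231
Sum = 43.3898
Softmax = [0.1653, 0.0334, 0.7709, 0.0305]
p[1] = 1.4477/43.3898 = 0.0334

0.0334


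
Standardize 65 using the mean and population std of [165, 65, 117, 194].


μ = 135.25, σ = 49.0019
z = (65 - 135.25)/49.0019 = -1.4336

-1.4336


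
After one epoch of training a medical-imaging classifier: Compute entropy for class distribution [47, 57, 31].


Probabilities: [47/135, 57/135, 31/135] ≈ [0.3481, 0.4222, 0.2296]
H = -((47/135)·log₂(47/135) + (57/135)·log₂(57/135) + (31/135)·log₂(31/135))
  = 1.5426 bits

1.5426 bits


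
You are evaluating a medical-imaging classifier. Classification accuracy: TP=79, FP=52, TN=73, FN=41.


Accuracy = (TP+TN)/(TP+TN+FP+FN)
= (79+73)/(245)
= 152/245 = 62.04%

62.04%


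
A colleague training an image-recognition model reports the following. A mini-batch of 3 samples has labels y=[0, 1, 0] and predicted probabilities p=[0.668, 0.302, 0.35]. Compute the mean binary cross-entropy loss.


L[0] = -ln(1-0.668) = -ln(0.332) = 1.1026
L[1] = -ln(0.302) = 1.1973
L[2] = -ln(1-0.35) = -ln(0.65) = 0.4308
mean = (1.1026 + 1.1973 + 0.4308)/3 = 0.9102

0.9102


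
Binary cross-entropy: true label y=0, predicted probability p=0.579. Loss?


BCE = -[y·ln(p) + (1-y)·ln(1-p)]
= -0 - 1·ln(1-0.579)
= -ln(0.421) = 0.8651

0.8651


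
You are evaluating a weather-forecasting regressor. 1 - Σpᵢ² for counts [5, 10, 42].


Probabilities: [5/57, 10/57, 42/57] ≈ [0.0877, 0.1754, 0.7368]
Σpᵢ² = (25 + 100 + 1764)/57² = 1889/3249
Gini = 1 - Σpᵢ² = 1 - 1889/3249 = 0.4186

0.4186


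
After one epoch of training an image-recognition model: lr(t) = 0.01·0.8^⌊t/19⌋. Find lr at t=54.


n_drops = ⌊54/19⌋ = 2
lr = 0.01·0.8^2 = 0.01·0.64 = 0.0064

0.0064


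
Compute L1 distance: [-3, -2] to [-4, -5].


d = |-3+ 4| + |-2+ 5|
  = 1 + 3
  = 4

4


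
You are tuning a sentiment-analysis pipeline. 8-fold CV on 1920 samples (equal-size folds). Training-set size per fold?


Fold size = 1920/8 = 240
Training per fold = 1920 - 240 = 1680

1680


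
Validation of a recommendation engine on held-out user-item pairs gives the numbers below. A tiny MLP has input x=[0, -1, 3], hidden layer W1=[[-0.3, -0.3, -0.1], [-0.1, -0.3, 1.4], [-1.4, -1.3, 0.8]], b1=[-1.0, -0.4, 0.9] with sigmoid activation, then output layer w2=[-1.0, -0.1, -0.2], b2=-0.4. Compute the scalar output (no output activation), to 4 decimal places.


z1[0] = (-0.3)·(0) + (-0.3)·(-1) + (-0.1)·(3) - 1.0 = -1.0
z1[1] = (-0.1)·(0) + (-0.3)·(-1) + (1.4)·(3) - 0.4 = 4.1
z1[2] = (-1.4)·(0) + (-1.3)·(-1) + (0.8)·(3) + 0.9 = 4.6
h = sigmoid(z1) = [0.2689, 0.9837, 0.99]
output = (-1.0)·(0.2689) + (-0.1)·(0.9837) + (-0.2)·(0.99) - 0.4 = -0.9653

-0.9653


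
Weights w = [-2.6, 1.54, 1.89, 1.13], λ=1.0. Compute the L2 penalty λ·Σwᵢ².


‖w‖₂² = (-2.6)² + (1.54)² + (1.89)² + (1.13)²
     = 6.76 + 2.3716 + 3.5721 + 1.2769
     = 13.9806
λ·‖w‖₂² = 1.0·13.9806 = 13.9806

13.9806


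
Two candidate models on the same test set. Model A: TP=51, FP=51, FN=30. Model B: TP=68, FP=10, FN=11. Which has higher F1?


Model A: P=51/102=0.5, R=51/81=0.6296, F1=2PR/(P+R)=2TP/(2TP+FP+FN)=102/183=0.5574
Model B: P=68/78=0.8718, R=68/79=0.8608, F1=2PR/(P+R)=2TP/(2TP+FP+FN)=136/157=0.8662
0.5574 < 0.8662 → Model B

Model B


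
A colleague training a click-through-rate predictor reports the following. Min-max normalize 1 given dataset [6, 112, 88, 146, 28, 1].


min=1, max=146
(1-1)/(146-1) = 0/145 = 0.0

0.0


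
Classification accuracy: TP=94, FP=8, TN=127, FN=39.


Accuracy = (TP+TN)/(TP+TN+FP+FN)
= (94+127)/(268)
= 221/268 = 82.46%

82.46%


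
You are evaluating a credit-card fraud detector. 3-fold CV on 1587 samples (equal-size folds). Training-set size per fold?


Fold size = 1587/3 = 529
Training per fold = 1587 - 529 = 1058

1058


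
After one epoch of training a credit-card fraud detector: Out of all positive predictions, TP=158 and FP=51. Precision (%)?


Precision = TP/(TP+FP)
= 158/(158+51)
= 158/209 = 75.6%

75.6%


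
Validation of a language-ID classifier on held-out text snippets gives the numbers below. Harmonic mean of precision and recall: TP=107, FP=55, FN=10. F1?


Precision = 107/162 = 0.6605
Recall = 107/117 = 0.9145
F1 = 2·P·R/(P+R) = 2·TP/(2·TP+FP+FN) = 214/(214+55+10) = 214/279 = 0.767

0.767


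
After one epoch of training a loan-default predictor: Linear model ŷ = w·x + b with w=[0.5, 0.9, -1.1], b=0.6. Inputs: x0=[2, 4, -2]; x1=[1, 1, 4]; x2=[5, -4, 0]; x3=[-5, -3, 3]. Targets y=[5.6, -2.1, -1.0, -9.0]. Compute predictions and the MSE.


ŷ0 = (0.5)·(2) + (0.9)·(4) + (-1.1)·(-2) + 0.6 = 7.4
ŷ1 = (0.5)·(1) + (0.9)·(1) + (-1.1)·(4) + 0.6 = -2.4
ŷ2 = (0.5)·(5) + (0.9)·(-4) + (-1.1)·(0) + 0.6 = -0.5
ŷ3 = (0.5)·(-5) + (0.9)·(-3) + (-1.1)·(3) + 0.6 = -7.9
errors² = [3.24, 0.09, 0.25, 1.21]
MSE = 4.7900/4 = 1.1975

1.1975


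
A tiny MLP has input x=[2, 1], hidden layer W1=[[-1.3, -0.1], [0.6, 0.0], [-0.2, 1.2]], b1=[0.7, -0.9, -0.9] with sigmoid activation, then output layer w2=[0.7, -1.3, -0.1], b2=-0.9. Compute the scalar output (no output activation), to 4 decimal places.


z1[0] = (-1.3)·(2) + (-0.1)·(1) + 0.7 = -2.0
z1[1] = (0.6)·(2) + (0.0)·(1) - 0.9 = 0.3
z1[2] = (-0.2)·(2) + (1.2)·(1) - 0.9 = -0.1
h = sigmoid(z1) = [0.1192, 0.5744, 0.475]
output = (0.7)·(0.1192) + (-1.3)·(0.5744) + (-0.1)·(0.475) - 0.9 = -1.6108

-1.6108


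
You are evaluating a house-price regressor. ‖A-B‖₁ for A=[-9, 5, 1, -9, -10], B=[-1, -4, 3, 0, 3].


d = |-9+ 1| + |5+ 4| + |1-3| + |-9-0| + |-10-3|
  = 8 + 9 + 2 + 9 + 13
  = 41

41


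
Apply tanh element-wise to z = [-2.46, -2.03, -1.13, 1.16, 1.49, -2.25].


tanh(-2.46) = -0.9855
tanh(-2.03) = -0.9661
tanh(-1.13) = -0.811
tanh(1.16) = 0.821
tanh(1.49) = 0.9033
tanh(-2.25) = -0.978
result = [-0.9855, -0.9661, -0.811, 0.821, 0.9033, -0.978]

[-0.9855, -0.9661, -0.811, 0.821, 0.9033, -0.978]


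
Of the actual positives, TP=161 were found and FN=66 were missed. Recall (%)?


Recall = TP/(TP+FN)
= 161/(161+66)
= 161/227 = 70.93%

70.93%


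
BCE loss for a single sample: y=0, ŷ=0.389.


BCE = -[y·ln(p) + (1-y)·ln(1-p)]
= -0 - 1·ln(1-0.389)
= -ln(0.611) = 0.4927

0.4927


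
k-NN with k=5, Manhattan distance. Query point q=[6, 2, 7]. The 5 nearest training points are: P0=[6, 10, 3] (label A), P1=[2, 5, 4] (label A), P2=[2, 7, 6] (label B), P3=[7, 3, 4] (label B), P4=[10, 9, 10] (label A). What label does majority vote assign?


d(q,P0) = 12  (label A)
d(q,P1) = 10  (label A)
d(q,P2) = 10  (label B)
d(q,P3) = 5  (label B)
d(q,P4) = 14  (label A)
Votes: A=3, B=2
Majority → A

A


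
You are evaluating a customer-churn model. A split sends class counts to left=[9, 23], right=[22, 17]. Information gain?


Parent = [31, 40], H_parent = 0.9884
H_left = 0.8571 (n=32), H_right = 0.9881 (n=39)
H_children = (32/71)·0.8571 + (39/71)·0.9881 = 0.9291
IG = 0.9884 - 0.9291 = 0.0593

0.0593


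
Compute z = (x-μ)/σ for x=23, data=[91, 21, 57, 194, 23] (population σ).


μ = 77.2, σ = 63.7759
z = (23 - 77.2)/63.7759 = -0.8499

-0.8499


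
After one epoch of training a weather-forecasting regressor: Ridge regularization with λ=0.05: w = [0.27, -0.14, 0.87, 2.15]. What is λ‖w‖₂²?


‖w‖₂² = (0.27)² + (-0.14)² + (0.87)² + (2.15)²
     = 0.0729 + 0.0196 + 0.7569 + 4.6225
     = 5.4719
λ·‖w‖₂² = 0.05·5.4719 = 0.273595

0.273595


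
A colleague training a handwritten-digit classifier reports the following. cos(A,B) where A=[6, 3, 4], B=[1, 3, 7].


A·B = 6·1 + 3·3 + 4·7 = 43
‖A‖ = √61 = 7.8102, ‖B‖ = √59 = 7.6811
cos = 43/(√61·√59) = 43/√3599 = 0.7168

0.7168


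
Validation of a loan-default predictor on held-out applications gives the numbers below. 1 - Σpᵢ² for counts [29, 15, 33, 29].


Probabilities: [29/106, 15/106, 33/106, 29/106] ≈ [0.2736, 0.1415, 0.3113, 0.2736]
Σpᵢ² = (841 + 225 + 1089 + 841)/106² = 2996/11236
Gini = 1 - Σpᵢ² = 1 - 2996/11236 = 0.7334

0.7334


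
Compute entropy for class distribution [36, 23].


Probabilities: [36/59, 23/59] ≈ [0.6102, 0.3898]
H = -((36/59)·log₂(36/59) + (23/59)·log₂(23/59))
  = 0.9647 bits

0.9647 bits


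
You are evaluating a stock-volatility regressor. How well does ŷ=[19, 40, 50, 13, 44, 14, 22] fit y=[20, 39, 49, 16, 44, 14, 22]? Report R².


ȳ = 29.1429
SS_res = Σ(y-ŷ)² = 12
SS_tot = Σ(y-ȳ)² = 1248.86
R² = 1 - SS_res/SS_tot = 1 - 0.0096 = 0.9904

0.9904


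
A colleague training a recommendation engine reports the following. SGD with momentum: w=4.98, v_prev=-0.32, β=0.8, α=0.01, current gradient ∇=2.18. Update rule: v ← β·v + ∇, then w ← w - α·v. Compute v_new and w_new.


v_new = 0.8·-0.32 + 2.18 = -0.256 + 2.18 = 1.924
w_new = 4.98 - 0.01·1.924 = 4.98 - 0.01924 = 4.96076

v_new=1.924, w_new=4.96076


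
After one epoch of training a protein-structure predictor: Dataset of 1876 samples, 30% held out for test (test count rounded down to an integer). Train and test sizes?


Test = ⌊1876·30/100⌋ = 562
Train = 1876 - 562 = 1314

Train: 1314, Test: 562


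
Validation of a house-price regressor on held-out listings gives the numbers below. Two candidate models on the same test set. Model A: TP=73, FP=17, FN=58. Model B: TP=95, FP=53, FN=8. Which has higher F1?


Model A: P=73/90=0.8111, R=73/131=0.5573, F1=2PR/(P+R)=2TP/(2TP+FP+FN)=146/221=0.6606
Model B: P=95/148=0.6419, R=95/103=0.9223, F1=2PR/(P+R)=2TP/(2TP+FP+FN)=190/251=0.757
0.6606 < 0.757 → Model B

Model B


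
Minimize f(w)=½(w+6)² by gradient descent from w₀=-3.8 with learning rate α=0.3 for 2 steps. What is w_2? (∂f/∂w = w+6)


step 1: grad = -3.8+6 = 2.2; w = -3.8 - 0.3·(2.2) = -4.46
step 2: grad = -4.46+6 = 1.54; w = -4.46 - 0.3·(1.54) = -4.922

-4.922


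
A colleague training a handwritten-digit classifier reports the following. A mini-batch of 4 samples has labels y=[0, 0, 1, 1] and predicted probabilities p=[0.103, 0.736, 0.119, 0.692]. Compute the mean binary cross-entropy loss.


L[0] = -ln(1-0.103) = -ln(0.897) = 0.1087
L[1] = -ln(1-0.736) = -ln(0.264) = 1.3318
L[2] = -ln(0.119) = 2.1286
L[3] = -ln(0.692) = 0.3682
mean = (0.1087 + 1.3318 + 2.1286 + 0.3682)/4 = 0.9843

0.9843


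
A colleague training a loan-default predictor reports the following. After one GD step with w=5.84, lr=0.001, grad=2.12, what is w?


w_new = w - α·∇
= 5.84 - 0.001·2.12
= 5.84 - 0.00212
= 5.83788

5.83788


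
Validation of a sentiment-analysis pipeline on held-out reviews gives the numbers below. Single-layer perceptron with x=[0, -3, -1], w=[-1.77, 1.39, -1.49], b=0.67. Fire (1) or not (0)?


z = (0)·(-1.77) + (-3)·(1.39) + (-1)·(-1.49) + 0.67
  = -2.01
step(z) = 0 (z<0)

0


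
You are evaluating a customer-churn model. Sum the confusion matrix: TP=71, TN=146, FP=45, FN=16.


Total = TP + TN + FP + FN
= 71 + 146 + 45 + 16
= 278
(Predicted positive: 116, predicted negative: 162)

278


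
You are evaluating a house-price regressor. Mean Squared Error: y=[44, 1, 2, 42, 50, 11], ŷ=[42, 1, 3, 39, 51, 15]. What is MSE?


Squared errors: (44-42)²=4, (1-1)²=0, (2-3)²=1, (42-39)²=9, (50-51)²=1, (11-15)²=16
Sum = 31
MSE = 31/6 = 31/6

31/6


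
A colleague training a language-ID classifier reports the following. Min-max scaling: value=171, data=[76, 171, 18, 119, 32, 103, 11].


min=11, max=171
(171-11)/(171-11) = 160/160 = 1.0

1.0


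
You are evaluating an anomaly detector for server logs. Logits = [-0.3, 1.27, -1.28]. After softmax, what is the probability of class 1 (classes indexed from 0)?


Exponentials: e^-0.3=0.7408, e^1.27=3.5609, e^-1.28=0.278
Sum = 4.5797
Softmax = [0.1618, 0.7775, 0.0607]
p[1] = 3.5609/4.5797 = 0.7775

0.7775


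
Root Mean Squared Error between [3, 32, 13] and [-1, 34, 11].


MSE = 24/3 = 8
RMSE = √(24/3) = 2.8284

2.8284


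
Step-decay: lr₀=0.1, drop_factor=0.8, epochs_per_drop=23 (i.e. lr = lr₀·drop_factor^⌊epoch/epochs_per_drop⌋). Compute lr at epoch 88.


n_drops = ⌊88/23⌋ = 3
lr = 0.1·0.8^3 = 0.1·0.512 = 0.0512

0.0512


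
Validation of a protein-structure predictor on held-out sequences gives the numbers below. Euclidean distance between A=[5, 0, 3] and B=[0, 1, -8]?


d = √((5-0)² + (0-1)² + (3+ 8)²)
  = √(25 + 1 + 121)
  = √147 = 12.1244

12.1244


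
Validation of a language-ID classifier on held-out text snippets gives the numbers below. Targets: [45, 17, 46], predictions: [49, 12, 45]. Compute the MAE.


Absolute errors: |45-49|=4, |17-12|=5, |46-45|=1
Sum = 10
MAE = 10/3 = 10/3

10/3


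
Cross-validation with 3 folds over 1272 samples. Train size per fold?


Fold size = 1272/3 = 424
Training per fold = 1272 - 424 = 848

848


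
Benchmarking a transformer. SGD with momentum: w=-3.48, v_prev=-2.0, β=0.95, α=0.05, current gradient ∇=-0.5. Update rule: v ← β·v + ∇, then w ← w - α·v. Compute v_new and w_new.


v_new = 0.95·-2.0 - 0.5 = -1.9 - 0.5 = -2.4
w_new = -3.48 - 0.05·-2.4 = -3.48 + 0.12 = -3.36

v_new=-2.4, w_new=-3.36


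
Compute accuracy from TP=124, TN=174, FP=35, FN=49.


Accuracy = (TP+TN)/(TP+TN+FP+FN)
= (124+174)/(382)
= 298/382 = 78.01%

78.01%


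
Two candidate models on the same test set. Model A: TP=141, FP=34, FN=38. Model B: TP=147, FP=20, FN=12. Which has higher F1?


Model A: P=141/175=0.8057, R=141/179=0.7877, F1=2PR/(P+R)=2TP/(2TP+FP+FN)=282/354=0.7966
Model B: P=147/167=0.8802, R=147/159=0.9245, F1=2PR/(P+R)=2TP/(2TP+FP+FN)=294/326=0.9018
0.7966 < 0.9018 → Model B

Model B


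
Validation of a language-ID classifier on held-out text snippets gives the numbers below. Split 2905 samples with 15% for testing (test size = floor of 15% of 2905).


Test = ⌊2905·15/100⌋ = 435
Train = 2905 - 435 = 2470

Train: 2470, Test: 435


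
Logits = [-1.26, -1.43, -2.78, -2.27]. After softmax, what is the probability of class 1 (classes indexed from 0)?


Exponentials: e^-1.26=0.2837, e^-1.43=0.2393, e^-2.78=0.062, e^-2.27=0.1033
Sum = 0.6883
Softmax = [0.4121, 0.3477, 0.0901, 0.1501]
p[1] = 0.2393/0.6883 = 0.3477

0.3477


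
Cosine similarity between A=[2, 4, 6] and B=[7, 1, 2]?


A·B = 2·7 + 4·1 + 6·2 = 30
‖A‖ = √56 = 7.4833, ‖B‖ = √54 = 7.3485
cos = 30/(√56·√54) = 30/√3024 = 0.5455

0.5455


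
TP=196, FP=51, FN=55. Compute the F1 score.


Precision = 196/247 = 0.7935
Recall = 196/251 = 0.7809
F1 = 2·P·R/(P+R) = 2·TP/(2·TP+FP+FN) = 392/(392+51+55) = 392/498 = 0.7871

0.7871


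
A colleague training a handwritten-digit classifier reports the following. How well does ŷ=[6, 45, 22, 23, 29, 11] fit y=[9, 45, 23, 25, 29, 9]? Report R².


ȳ = 23.3333
SS_res = Σ(y-ŷ)² = 18
SS_tot = Σ(y-ȳ)² = 915.33
R² = 1 - SS_res/SS_tot = 1 - 0.0197 = 0.9803

0.9803


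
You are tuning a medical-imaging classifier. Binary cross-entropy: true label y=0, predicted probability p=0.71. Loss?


BCE = -[y·ln(p) + (1-y)·ln(1-p)]
= -0 - 1·ln(1-0.71)
= -ln(0.29) = 1.2379

1.2379


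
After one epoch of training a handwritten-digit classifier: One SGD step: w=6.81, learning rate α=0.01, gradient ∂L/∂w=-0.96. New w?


w_new = w - α·∇
= 6.81 - 0.01·-0.96
= 6.81 + 0.0096
= 6.8196

6.8196


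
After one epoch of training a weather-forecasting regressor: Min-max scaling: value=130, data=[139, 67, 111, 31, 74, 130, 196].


min=31, max=196
(130-31)/(196-31) = 99/165 = 0.6

0.6


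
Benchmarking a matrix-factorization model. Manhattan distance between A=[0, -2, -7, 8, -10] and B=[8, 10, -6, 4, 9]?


d = |0-8| + |-2-10| + |-7+ 6| + |8-4| + |-10-9|
  = 8 + 12 + 1 + 4 + 19
  = 44

44


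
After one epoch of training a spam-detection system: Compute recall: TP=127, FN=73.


Recall = TP/(TP+FN)
= 127/(127+73)
= 127/200 = 63.5%

63.5%


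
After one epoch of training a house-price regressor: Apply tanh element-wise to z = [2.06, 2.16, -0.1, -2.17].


tanh(2.06) = 0.968
tanh(2.16) = 0.9737
tanh(-0.1) = -0.0997
tanh(-2.17) = -0.9743
result = [0.968, 0.9737, -0.0997, -0.9743]

[0.968, 0.9737, -0.0997, -0.9743]


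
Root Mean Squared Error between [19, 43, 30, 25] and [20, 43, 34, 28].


MSE = 26/4 = 6.5
RMSE = √(26/4) = 2.5495

2.5495


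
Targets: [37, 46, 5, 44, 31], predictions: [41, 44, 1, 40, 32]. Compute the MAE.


Absolute errors: |37-41|=4, |46-44|=2, |5-1|=4, |44-40|=4, |31-32|=1
Sum = 15
MAE = 15/5 = 3

3


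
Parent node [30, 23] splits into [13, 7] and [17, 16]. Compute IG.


Parent = [30, 23], H_parent = 0.9874
H_left = 0.9341 (n=20), H_right = 0.9993 (n=33)
H_children = (20/53)·0.9341 + (33/53)·0.9993 = 0.9747
IG = 0.9874 - 0.9747 = 0.0127

0.0127


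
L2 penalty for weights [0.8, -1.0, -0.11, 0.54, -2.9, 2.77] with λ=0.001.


‖w‖₂² = (0.8)² + (-1.0)² + (-0.11)² + (0.54)² + (-2.9)² + (2.77)²
     = 0.64 + 1 + 0.0121 + 0.2916 + 8.41 + 7.6729
     = 18.0266
λ·‖w‖₂² = 0.001·18.0266 = 0.018027

0.018027


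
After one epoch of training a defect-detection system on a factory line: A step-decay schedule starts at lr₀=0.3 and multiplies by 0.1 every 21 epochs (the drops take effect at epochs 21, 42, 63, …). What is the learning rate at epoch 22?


n_drops = ⌊22/21⌋ = 1
lr = 0.3·0.1^1 = 0.3·0.1 = 0.03

0.03


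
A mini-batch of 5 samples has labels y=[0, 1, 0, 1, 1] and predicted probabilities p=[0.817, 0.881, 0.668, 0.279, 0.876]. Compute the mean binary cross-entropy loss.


L[0] = -ln(1-0.817) = -ln(0.183) = 1.6983
L[1] = -ln(0.881) = 0.1267
L[2] = -ln(1-0.668) = -ln(0.332) = 1.1026
L[3] = -ln(0.279) = 1.2765
L[4] = -ln(0.876) = 0.1324
mean = (1.6983 + 0.1267 + 1.1026 + 1.2765 + 0.1324)/5 = 0.8673

0.8673


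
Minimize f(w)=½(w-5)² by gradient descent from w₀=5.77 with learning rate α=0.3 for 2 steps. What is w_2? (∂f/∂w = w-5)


step 1: grad = 5.77-5 = 0.77; w = 5.77 - 0.3·(0.77) = 5.539
step 2: grad = 5.539-5 = 0.539; w = 5.539 - 0.3·(0.539) = 5.3773

5.3773


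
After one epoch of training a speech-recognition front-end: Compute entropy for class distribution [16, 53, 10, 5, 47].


Probabilities: [16/131, 53/131, 10/131, 5/131, 47/131] ≈ [0.1221, 0.4046, 0.0763, 0.0382, 0.3588]
H = -((16/131)·log₂(16/131) + (53/131)·log₂(53/131) + (10/131)·log₂(10/131) + (5/131)·log₂(5/131) + (47/131)·log₂(47/131))
  = 1.8924 bits

1.8924 bits


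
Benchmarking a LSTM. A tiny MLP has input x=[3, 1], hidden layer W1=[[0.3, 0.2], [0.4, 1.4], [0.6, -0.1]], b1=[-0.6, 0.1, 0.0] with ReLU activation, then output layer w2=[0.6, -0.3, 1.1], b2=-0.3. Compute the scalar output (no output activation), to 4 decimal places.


z1[0] = (0.3)·(3) + (0.2)·(1) - 0.6 = 0.5
z1[1] = (0.4)·(3) + (1.4)·(1) + 0.1 = 2.7
z1[2] = (0.6)·(3) + (-0.1)·(1) + 0.0 = 1.7
h = ReLU(z1) = [0.5, 2.7, 1.7]
output = (0.6)·(0.5) + (-0.3)·(2.7) + (1.1)·(1.7) - 0.3 = 1.06

1.06


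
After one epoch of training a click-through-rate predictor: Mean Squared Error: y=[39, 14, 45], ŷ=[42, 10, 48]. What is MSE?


Squared errors: (39-42)²=9, (14-10)²=16, (45-48)²=9
Sum = 34
MSE = 34/3 = 34/3

34/3


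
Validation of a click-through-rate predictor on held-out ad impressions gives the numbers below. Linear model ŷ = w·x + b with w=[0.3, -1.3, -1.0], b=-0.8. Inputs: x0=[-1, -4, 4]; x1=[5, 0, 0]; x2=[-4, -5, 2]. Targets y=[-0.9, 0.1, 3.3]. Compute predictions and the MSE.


ŷ0 = (0.3)·(-1) + (-1.3)·(-4) + (-1.0)·(4) - 0.8 = 0.1
ŷ1 = (0.3)·(5) + (-1.3)·(0) + (-1.0)·(0) - 0.8 = 0.7
ŷ2 = (0.3)·(-4) + (-1.3)·(-5) + (-1.0)·(2) - 0.8 = 2.5
errors² = [1.0, 0.36, 0.64]
MSE = 2.0000/3 = 0.6667

0.6667


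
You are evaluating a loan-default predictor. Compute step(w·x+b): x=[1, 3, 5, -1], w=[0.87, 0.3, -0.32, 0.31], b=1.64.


z = (1)·(0.87) + (3)·(0.3) + (5)·(-0.32) + (-1)·(0.31) + 1.64
  = 1.5
step(z) = 1 (z≥0)

1


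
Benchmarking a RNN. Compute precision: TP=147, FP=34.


Precision = TP/(TP+FP)
= 147/(147+34)
= 147/181 = 81.22%

81.22%


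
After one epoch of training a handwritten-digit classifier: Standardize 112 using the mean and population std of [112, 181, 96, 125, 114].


μ = 125.6, σ = 29.2068
z = (112 - 125.6)/29.2068 = -0.4656

-0.4656


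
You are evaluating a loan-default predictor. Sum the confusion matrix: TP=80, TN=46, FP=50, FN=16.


Total = TP + TN + FP + FN
= 80 + 46 + 50 + 16
= 192
(Predicted positive: 130, predicted negative: 62)

192


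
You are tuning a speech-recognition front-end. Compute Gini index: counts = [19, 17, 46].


Probabilities: [19/82, 17/82, 46/82] ≈ [0.2317, 0.2073, 0.561]
Σpᵢ² = (361 + 289 + 2116)/82² = 2766/6724
Gini = 1 - Σpᵢ² = 1 - 2766/6724 = 0.5886

0.5886


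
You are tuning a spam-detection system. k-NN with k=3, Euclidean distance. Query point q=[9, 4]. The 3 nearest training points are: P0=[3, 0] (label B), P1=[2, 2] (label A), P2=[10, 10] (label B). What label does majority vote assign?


d(q,P0) = 7.2111  (label B)
d(q,P1) = 7.2801  (label A)
d(q,P2) = 6.0828  (label B)
Votes: A=1, B=2
Majority → B

B


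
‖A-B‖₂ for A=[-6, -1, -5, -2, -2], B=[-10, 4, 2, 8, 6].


d = √((-6+ 10)² + (-1-4)² + (-5-2)² + (-2-8)² + (-2-6)²)
  = √(16 + 25 + 49 + 100 + 64)
  = √254 = 15.9374

15.9374


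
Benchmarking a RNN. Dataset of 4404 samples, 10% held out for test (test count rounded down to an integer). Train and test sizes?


Test = ⌊4404·10/100⌋ = 440
Train = 4404 - 440 = 3964

Train: 3964, Test: 440


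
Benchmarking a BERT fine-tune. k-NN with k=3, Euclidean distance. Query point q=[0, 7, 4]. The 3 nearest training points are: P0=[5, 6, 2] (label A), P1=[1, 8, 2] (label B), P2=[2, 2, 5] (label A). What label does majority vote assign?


d(q,P0) = 5.4772  (label A)
d(q,P1) = 2.4495  (label B)
d(q,P2) = 5.4772  (label A)
Votes: A=2, B=1
Majority → A

A


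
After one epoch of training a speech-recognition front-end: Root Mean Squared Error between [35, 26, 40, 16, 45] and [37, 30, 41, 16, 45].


MSE = 21/5 = 4.2
RMSE = √(21/5) = 2.0494

2.0494


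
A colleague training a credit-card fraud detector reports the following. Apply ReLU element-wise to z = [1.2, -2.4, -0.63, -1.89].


ReLU(1.2) = max(0, 1.2) = 1.2
ReLU(-2.4) = max(0, -2.4) = 0.0
ReLU(-0.63) = max(0, -0.63) = 0.0
ReLU(-1.89) = max(0, -1.89) = 0.0
result = [1.2, 0.0, 0.0, 0.0]

[1.2, 0.0, 0.0, 0.0]


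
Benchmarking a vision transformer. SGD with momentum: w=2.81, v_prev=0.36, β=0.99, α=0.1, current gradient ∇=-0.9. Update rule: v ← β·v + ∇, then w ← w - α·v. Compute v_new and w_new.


v_new = 0.99·0.36 - 0.9 = 0.3564 - 0.9 = -0.5436
w_new = 2.81 - 0.1·-0.5436 = 2.81 + 0.05436 = 2.86436

v_new=-0.5436, w_new=2.86436


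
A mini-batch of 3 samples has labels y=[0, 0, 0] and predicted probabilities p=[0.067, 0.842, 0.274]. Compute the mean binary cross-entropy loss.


L[0] = -ln(1-0.067) = -ln(0.933) = 0.0694
L[1] = -ln(1-0.842) = -ln(0.158) = 1.8452
L[2] = -ln(1-0.274) = -ln(0.726) = 0.3202
mean = (0.0694 + 1.8452 + 0.3202)/3 = 0.7449

0.7449


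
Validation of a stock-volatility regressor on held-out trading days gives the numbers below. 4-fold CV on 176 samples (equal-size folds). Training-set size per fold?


Fold size = 176/4 = 44
Training per fold = 176 - 44 = 132

132


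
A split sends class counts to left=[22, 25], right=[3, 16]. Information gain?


Parent = [25, 41], H_parent = 0.9572
H_left = 0.9971 (n=47), H_right = 0.6292 (n=19)
H_children = (47/66)·0.9971 + (19/66)·0.6292 = 0.8912
IG = 0.9572 - 0.8912 = 0.066

0.066


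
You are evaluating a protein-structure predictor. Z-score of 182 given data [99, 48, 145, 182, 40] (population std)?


μ = 102.8, σ = 54.7993
z = (182 - 102.8)/54.7993 = 1.4453

1.4453


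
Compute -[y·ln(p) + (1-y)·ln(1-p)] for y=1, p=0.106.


BCE = -[y·ln(p) + (1-y)·ln(1-p)]
= -1·ln(0.106) - 0
= -ln(0.106) = 2.2443

2.2443


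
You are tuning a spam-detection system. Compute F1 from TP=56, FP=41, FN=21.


Precision = 56/97 = 0.5773
Recall = 56/77 = 0.7273
F1 = 2·P·R/(P+R) = 2·TP/(2·TP+FP+FN) = 112/(112+41+21) = 112/174 = 0.6437

0.6437


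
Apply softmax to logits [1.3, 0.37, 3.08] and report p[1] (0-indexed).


Exponentials: e^1.3=3.6693, e^0.37=1.4477, e^3.08=21.7584
Sum = 26.8754
Softmax = [0.1365, 0.0539, 0.8096]
p[1] = 1.4477/26.8754 = 0.0539

0.0539


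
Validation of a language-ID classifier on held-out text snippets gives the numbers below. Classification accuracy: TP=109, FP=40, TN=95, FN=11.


Accuracy = (TP+TN)/(TP+TN+FP+FN)
= (109+95)/(255)
= 204/255 = 80.0%

80.0%


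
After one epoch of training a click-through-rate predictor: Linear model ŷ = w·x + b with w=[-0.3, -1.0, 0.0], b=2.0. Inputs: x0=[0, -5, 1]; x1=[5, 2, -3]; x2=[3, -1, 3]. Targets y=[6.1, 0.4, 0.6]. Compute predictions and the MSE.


ŷ0 = (-0.3)·(0) + (-1.0)·(-5) + (0.0)·(1) + 2.0 = 7.0
ŷ1 = (-0.3)·(5) + (-1.0)·(2) + (0.0)·(-3) + 2.0 = -1.5
ŷ2 = (-0.3)·(3) + (-1.0)·(-1) + (0.0)·(3) + 2.0 = 2.1
errors² = [0.81, 3.61, 2.25]
MSE = 6.6700/3 = 2.2233

2.2233


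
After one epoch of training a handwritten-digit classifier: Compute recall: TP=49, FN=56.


Recall = TP/(TP+FN)
= 49/(49+56)
= 49/105 = 46.67%

46.67%


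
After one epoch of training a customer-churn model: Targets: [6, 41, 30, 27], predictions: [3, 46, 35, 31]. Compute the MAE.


Absolute errors: |6-3|=3, |41-46|=5, |30-35|=5, |27-31|=4
Sum = 17
MAE = 17/4 = 17/4

17/4


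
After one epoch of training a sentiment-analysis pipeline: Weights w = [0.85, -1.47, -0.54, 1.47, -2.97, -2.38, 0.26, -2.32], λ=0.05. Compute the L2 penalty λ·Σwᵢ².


‖w‖₂² = (0.85)² + (-1.47)² + (-0.54)² + (1.47)² + (-2.97)² + (-2.38)² + (0.26)² + (-2.32)²
     = 0.7225 + 2.1609 + 0.2916 + 2.1609 + 8.8209 + 5.6644 + 0.0676 + 5.3824
     = 25.2712
λ·‖w‖₂² = 0.05·25.2712 = 1.26356

1.26356


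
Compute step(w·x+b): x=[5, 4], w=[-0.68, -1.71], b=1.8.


z = (5)·(-0.68) + (4)·(-1.71) + 1.8
  = -8.44
step(z) = 0 (z<0)

0


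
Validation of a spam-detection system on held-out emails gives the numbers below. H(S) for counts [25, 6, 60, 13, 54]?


Probabilities: [25/158, 6/158, 60/158, 13/158, 54/158] ≈ [0.1582, 0.038, 0.3797, 0.0823, 0.3418]
H = -((25/158)·log₂(25/158) + (6/158)·log₂(6/158) + (60/158)·log₂(60/158) + (13/158)·log₂(13/158) + (54/158)·log₂(54/158))
  = 1.9564 bits

1.9564 bits


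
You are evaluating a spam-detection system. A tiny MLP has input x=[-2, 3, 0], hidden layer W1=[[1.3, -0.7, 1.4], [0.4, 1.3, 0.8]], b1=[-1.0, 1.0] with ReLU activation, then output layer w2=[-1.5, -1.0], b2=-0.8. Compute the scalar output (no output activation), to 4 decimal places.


z1[0] = (1.3)·(-2) + (-0.7)·(3) + (1.4)·(0) - 1.0 = -5.7
z1[1] = (0.4)·(-2) + (1.3)·(3) + (0.8)·(0) + 1.0 = 4.1
h = ReLU(z1) = [0.0, 4.1]
output = (-1.5)·(0.0) + (-1.0)·(4.1) - 0.8 = -4.9

-4.9


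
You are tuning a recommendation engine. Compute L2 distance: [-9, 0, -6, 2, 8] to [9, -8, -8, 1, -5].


d = √((-9-9)² + (0+ 8)² + (-6+ 8)² + (2-1)² + (8+ 5)²)
  = √(324 + 64 + 4 + 1 + 169)
  = √562 = 23.7065

23.7065


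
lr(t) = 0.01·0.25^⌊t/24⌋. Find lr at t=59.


n_drops = ⌊59/24⌋ = 2
lr = 0.01·0.25^2 = 0.01·0.0625 = 0.000625

0.000625


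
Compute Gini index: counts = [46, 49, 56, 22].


Probabilities: [46/173, 49/173, 56/173, 22/173] ≈ [0.2659, 0.2832, 0.3237, 0.1272]
Σpᵢ² = (2116 + 2401 + 3136 + 484)/173² = 8137/29929
Gini = 1 - Σpᵢ² = 1 - 8137/29929 = 0.7281

0.7281


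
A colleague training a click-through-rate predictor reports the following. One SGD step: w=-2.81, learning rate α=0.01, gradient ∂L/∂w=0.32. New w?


w_new = w - α·∇
= -2.81 - 0.01·0.32
= -2.81 - 0.0032
= -2.8132

-2.8132


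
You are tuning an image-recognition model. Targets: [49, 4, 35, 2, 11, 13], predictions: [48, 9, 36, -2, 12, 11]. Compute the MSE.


Squared errors: (49-48)²=1, (4-9)²=25, (35-36)²=1, (2+ 2)²=16, (11-12)²=1, (13-11)²=4
Sum = 48
MSE = 48/6 = 8

8


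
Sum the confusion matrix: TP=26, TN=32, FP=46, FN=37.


Total = TP + TN + FP + FN
= 26 + 32 + 46 + 37
= 141
(Predicted positive: 72, predicted negative: 69)

141


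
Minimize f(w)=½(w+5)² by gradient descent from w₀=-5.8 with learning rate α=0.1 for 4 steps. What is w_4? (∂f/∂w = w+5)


step 1: grad = -5.8+5 = -0.8; w = -5.8 - 0.1·(-0.8) = -5.72
step 2: grad = -5.72+5 = -0.72; w = -5.72 - 0.1·(-0.72) = -5.648
step 3: grad = -5.648+5 = -0.648; w = -5.648 - 0.1·(-0.648) = -5.5832
step 4: grad = -5.5832+5 = -0.5832; w = -5.5832 - 0.1·(-0.5832) = -5.52488

-5.52488


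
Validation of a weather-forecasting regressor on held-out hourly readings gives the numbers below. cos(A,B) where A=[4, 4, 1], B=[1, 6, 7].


A·B = 4·1 + 4·6 + 1·7 = 35
‖A‖ = √33 = 5.7446, ‖B‖ = √86 = 9.2736
cos = 35/(√33·√86) = 35/√2838 = 0.657

0.657


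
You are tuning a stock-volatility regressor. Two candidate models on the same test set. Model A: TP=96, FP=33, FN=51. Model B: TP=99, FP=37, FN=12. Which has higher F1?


Model A: P=96/129=0.7442, R=96/147=0.6531, F1=2PR/(P+R)=2TP/(2TP+FP+FN)=192/276=0.6957
Model B: P=99/136=0.7279, R=99/111=0.8919, F1=2PR/(P+R)=2TP/(2TP+FP+FN)=198/247=0.8016
0.6957 < 0.8016 → Model B

Model B


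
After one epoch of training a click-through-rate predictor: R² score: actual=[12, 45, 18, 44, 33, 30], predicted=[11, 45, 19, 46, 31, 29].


ȳ = 30.3333
SS_res = Σ(y-ŷ)² = 11
SS_tot = Σ(y-ȳ)² = 897.33
R² = 1 - SS_res/SS_tot = 1 - 0.0123 = 0.9877

0.9877


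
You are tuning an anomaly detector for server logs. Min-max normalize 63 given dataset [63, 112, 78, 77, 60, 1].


min=1, max=112
(63-1)/(112-1) = 62/111 = 0.5586

0.5586


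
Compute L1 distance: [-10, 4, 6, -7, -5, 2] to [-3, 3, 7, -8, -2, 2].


d = |-10+ 3| + |4-3| + |6-7| + |-7+ 8| + |-5+ 2| + |2-2|
  = 7 + 1 + 1 + 1 + 3 + 0
  = 13

13


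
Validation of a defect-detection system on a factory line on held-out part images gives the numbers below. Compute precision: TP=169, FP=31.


Precision = TP/(TP+FP)
= 169/(169+31)
= 169/200 = 84.5%

84.5%


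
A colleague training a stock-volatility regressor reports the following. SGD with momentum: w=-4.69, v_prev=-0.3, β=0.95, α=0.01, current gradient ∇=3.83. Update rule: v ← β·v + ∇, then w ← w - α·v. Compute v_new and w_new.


v_new = 0.95·-0.3 + 3.83 = -0.285 + 3.83 = 3.545
w_new = -4.69 - 0.01·3.545 = -4.69 - 0.03545 = -4.72545

v_new=3.545, w_new=-4.72545


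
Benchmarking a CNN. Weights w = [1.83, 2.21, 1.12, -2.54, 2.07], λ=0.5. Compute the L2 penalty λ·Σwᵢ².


‖w‖₂² = (1.83)² + (2.21)² + (1.12)² + (-2.54)² + (2.07)²
     = 3.3489 + 4.8841 + 1.2544 + 6.4516 + 4.2849
     = 20.2239
λ·‖w‖₂² = 0.5·20.2239 = 10.11195

10.11195


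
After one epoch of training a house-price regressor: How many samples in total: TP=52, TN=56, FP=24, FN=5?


Total = TP + TN + FP + FN
= 52 + 56 + 24 + 5
= 137
(Predicted positive: 76, predicted negative: 61)

137


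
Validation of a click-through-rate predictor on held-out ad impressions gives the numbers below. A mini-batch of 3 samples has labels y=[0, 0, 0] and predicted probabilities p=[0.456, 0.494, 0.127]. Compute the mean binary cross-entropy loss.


L[0] = -ln(1-0.456) = -ln(0.544) = 0.6088
L[1] = -ln(1-0.494) = -ln(0.506) = 0.6812
L[2] = -ln(1-0.127) = -ln(0.873) = 0.1358
mean = (0.6088 + 0.6812 + 0.1358)/3 = 0.4753

0.4753


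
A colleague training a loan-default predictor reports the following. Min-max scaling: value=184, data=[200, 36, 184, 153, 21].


min=21, max=200
(184-21)/(200-21) = 163/179 = 0.9106

0.9106


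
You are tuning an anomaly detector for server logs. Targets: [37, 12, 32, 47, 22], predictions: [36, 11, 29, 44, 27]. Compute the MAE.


Absolute errors: |37-36|=1, |12-11|=1, |32-29|=3, |47-44|=3, |22-27|=5
Sum = 13
MAE = 13/5 = 13/5

13/5


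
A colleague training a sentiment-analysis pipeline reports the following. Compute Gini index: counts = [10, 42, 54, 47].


Probabilities: [10/153, 42/153, 54/153, 47/153] ≈ [0.0654, 0.2745, 0.3529, 0.3072]
Σpᵢ² = (100 + 1764 + 2916 + 2209)/153² = 6989/23409
Gini = 1 - Σpᵢ² = 1 - 6989/23409 = 0.7014

0.7014


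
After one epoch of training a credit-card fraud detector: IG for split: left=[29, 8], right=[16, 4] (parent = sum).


Parent = [45, 12], H_parent = 0.7425
H_left = 0.7532 (n=37), H_right = 0.7219 (n=20)
H_children = (37/57)·0.7532 + (20/57)·0.7219 = 0.7422
IG = 0.7425 - 0.7422 = 0.0003

0.0003


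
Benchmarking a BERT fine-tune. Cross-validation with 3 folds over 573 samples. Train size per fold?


Fold size = 573/3 = 191
Training per fold = 573 - 191 = 382

382


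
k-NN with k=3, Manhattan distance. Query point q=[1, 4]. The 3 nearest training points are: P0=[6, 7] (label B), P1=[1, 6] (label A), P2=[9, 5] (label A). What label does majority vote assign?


d(q,P0) = 8  (label B)
d(q,P1) = 2  (label A)
d(q,P2) = 9  (label A)
Votes: A=2, B=1
Majority → A

A


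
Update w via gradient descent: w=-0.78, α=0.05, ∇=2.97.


w_new = w - α·∇
= -0.78 - 0.05·2.97
= -0.78 - 0.1485
= -0.9285

-0.9285


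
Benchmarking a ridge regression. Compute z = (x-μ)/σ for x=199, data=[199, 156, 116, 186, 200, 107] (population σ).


μ = 160.6667, σ = 37.7609
z = (199 - 160.6667)/37.7609 = 1.0152

1.0152


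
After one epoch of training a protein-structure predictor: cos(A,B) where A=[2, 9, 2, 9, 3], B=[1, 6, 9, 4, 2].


A·B = 2·1 + 9·6 + 2·9 + 9·4 + 3·2 = 116
‖A‖ = √179 = 13.3791, ‖B‖ = √138 = 11.7473
cos = 116/(√179·√138) = 116/√24702 = 0.7381

0.7381


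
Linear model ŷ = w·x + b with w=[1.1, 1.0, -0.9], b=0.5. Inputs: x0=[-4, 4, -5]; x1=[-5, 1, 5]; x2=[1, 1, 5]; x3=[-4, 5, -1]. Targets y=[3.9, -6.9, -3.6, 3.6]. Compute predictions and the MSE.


ŷ0 = (1.1)·(-4) + (1.0)·(4) + (-0.9)·(-5) + 0.5 = 4.6
ŷ1 = (1.1)·(-5) + (1.0)·(1) + (-0.9)·(5) + 0.5 = -8.5
ŷ2 = (1.1)·(1) + (1.0)·(1) + (-0.9)·(5) + 0.5 = -1.9
ŷ3 = (1.1)·(-4) + (1.0)·(5) + (-0.9)·(-1) + 0.5 = 2.0
errors² = [0.49, 2.56, 2.89, 2.56]
MSE = 8.5000/4 = 2.125

2.125


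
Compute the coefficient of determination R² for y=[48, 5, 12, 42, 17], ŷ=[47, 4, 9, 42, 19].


ȳ = 24.8
SS_res = Σ(y-ŷ)² = 15
SS_tot = Σ(y-ȳ)² = 1450.8
R² = 1 - SS_res/SS_tot = 1 - 0.0103 = 0.9897

0.9897


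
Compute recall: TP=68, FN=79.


Recall = TP/(TP+FN)
= 68/(68+79)
= 68/147 = 46.26%

46.26%


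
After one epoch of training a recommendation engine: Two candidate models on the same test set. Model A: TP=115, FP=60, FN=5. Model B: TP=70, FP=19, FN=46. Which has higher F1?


Model A: P=115/175=0.6571, R=115/120=0.9583, F1=2PR/(P+R)=2TP/(2TP+FP+FN)=230/295=0.7797
Model B: P=70/89=0.7865, R=70/116=0.6034, F1=2PR/(P+R)=2TP/(2TP+FP+FN)=140/205=0.6829
0.7797 > 0.6829 → Model A

Model A


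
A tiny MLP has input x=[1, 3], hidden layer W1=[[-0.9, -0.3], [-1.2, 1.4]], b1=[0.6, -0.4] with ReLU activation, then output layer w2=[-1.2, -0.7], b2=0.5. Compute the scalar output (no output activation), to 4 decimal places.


z1[0] = (-0.9)·(1) + (-0.3)·(3) + 0.6 = -1.2
z1[1] = (-1.2)·(1) + (1.4)·(3) - 0.4 = 2.6
h = ReLU(z1) = [0.0, 2.6]
output = (-1.2)·(0.0) + (-0.7)·(2.6) + 0.5 = -1.32

-1.32


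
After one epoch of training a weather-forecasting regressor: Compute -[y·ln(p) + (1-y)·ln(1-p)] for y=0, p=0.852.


BCE = -[y·ln(p) + (1-y)·ln(1-p)]
= -0 - 1·ln(1-0.852)
= -ln(0.148) = 1.9105

1.9105


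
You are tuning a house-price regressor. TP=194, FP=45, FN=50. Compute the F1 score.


Precision = 194/239 = 0.8117
Recall = 194/244 = 0.7951
F1 = 2·P·R/(P+R) = 2·TP/(2·TP+FP+FN) = 388/(388+45+50) = 388/483 = 0.8033

0.8033


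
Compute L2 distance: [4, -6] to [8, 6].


d = √((4-8)² + (-6-6)²)
  = √(16 + 144)
  = √160 = 12.6491

12.6491


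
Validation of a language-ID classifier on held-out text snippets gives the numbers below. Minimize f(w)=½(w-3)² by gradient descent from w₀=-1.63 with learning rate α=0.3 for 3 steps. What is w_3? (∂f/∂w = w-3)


step 1: grad = -1.63-3 = -4.63; w = -1.63 - 0.3·(-4.63) = -0.241
step 2: grad = -0.241-3 = -3.241; w = -0.241 - 0.3·(-3.241) = 0.7313
step 3: grad = 0.7313-3 = -2.2687; w = 0.7313 - 0.3·(-2.2687) = 1.41191

1.41191


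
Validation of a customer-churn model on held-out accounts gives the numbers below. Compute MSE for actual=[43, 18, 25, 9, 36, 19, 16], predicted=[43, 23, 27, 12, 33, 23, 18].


Squared errors: (43-43)²=0, (18-23)²=25, (25-27)²=4, (9-12)²=9, (36-33)²=9, (19-23)²=16, (16-18)²=4
Sum = 67
MSE = 67/7 = 67/7

67/7


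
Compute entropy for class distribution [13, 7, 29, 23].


Probabilities: [13/72, 7/72, 29/72, 23/72] ≈ [0.1806, 0.0972, 0.4028, 0.3194]
H = -((13/72)·log₂(13/72) + (7/72)·log₂(7/72) + (29/72)·log₂(29/72) + (23/72)·log₂(23/72))
  = 1.8271 bits

1.8271 bits


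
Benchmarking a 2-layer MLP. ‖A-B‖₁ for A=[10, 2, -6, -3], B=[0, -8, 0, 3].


d = |10-0| + |2+ 8| + |-6-0| + |-3-3|
  = 10 + 10 + 6 + 6
  = 32

32


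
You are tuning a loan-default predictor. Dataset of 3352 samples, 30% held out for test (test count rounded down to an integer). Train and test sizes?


Test = ⌊3352·30/100⌋ = 1005
Train = 3352 - 1005 = 2347

Train: 2347, Test: 1005


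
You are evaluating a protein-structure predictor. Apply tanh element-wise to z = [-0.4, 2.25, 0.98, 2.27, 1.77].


tanh(-0.4) = -0.3799
tanh(2.25) = 0.978
tanh(0.98) = 0.7531
tanh(2.27) = 0.9789
tanh(1.77) = 0.9436
result = [-0.3799, 0.978, 0.7531, 0.9789, 0.9436]

[-0.3799, 0.978, 0.7531, 0.9789, 0.9436]


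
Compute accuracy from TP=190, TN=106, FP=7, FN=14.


Accuracy = (TP+TN)/(TP+TN+FP+FN)
= (190+106)/(317)
= 296/317 = 93.38%

93.38%


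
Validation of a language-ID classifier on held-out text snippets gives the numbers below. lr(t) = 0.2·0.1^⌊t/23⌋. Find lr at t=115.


n_drops = ⌊115/23⌋ = 5
lr = 0.2·0.1^5 = 0.2·0.00001 = 0.000002

0.000002


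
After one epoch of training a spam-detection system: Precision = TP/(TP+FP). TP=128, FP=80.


Precision = TP/(TP+FP)
= 128/(128+80)
= 128/208 = 61.54%

61.54%


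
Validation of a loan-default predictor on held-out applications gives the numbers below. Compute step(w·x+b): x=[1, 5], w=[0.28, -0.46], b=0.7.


z = (1)·(0.28) + (5)·(-0.46) + 0.7
  = -1.32
step(z) = 0 (z<0)

0


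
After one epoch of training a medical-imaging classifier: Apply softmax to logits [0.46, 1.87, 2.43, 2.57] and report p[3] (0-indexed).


Exponentials: e^0.46=1.5841, e^1.87=6.4883, e^2.43=11.3589, e^2.57=13.0658
Sum = 32.4971
Softmax = [0.0487, 0.1997, 0.3495, 0.4021]
p[3] = 13.0658/32.4971 = 0.4021

0.4021


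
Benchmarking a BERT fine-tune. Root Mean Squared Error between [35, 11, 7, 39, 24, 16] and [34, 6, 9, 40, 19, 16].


MSE = 56/6 = 9.3333
RMSE = √(56/6) = 3.0551

3.0551
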